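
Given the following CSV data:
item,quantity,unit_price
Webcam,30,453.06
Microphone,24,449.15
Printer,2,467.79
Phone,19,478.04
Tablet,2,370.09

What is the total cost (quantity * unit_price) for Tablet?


Row: Tablet
quantity = 2
unit_price = 370.09
total = 2 * 370.09 = 740.18

ANSWER: 740.18


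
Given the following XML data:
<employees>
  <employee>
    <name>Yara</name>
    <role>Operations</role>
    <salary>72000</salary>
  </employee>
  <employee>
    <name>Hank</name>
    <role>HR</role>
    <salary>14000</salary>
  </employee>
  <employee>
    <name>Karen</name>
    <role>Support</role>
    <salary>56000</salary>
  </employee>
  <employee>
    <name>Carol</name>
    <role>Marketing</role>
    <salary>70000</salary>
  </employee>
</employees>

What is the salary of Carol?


Searching for <employee> with <name>Carol</name>
Found at position 4
<salary>70000</salary>

ANSWER: 70000


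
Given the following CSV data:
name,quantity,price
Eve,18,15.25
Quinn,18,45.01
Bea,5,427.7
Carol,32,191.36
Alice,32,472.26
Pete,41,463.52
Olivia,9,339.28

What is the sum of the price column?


Values in 'price' column:
  Row 1: 15.25
  Row 2: 45.01
  Row 3: 427.7
  Row 4: 191.36
  Row 5: 472.26
  Row 6: 463.52
  Row 7: 339.28
Sum = 15.25 + 45.01 + 427.7 + 191.36 + 472.26 + 463.52 + 339.28 = 1954.38

ANSWER: 1954.38


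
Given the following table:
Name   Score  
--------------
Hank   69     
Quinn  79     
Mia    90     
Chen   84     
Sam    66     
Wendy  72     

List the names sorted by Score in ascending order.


Sorting by Score (ascending):
  Sam: 66
  Hank: 69
  Wendy: 72
  Quinn: 79
  Chen: 84
  Mia: 90


ANSWER: Sam, Hank, Wendy, Quinn, Chen, Mia


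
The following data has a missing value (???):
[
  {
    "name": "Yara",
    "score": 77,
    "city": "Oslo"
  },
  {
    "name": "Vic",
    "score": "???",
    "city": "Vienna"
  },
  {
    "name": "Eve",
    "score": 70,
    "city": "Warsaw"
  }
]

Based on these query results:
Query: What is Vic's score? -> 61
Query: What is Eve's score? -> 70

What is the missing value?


The missing value is Vic's score
From query: Vic's score = 61

ANSWER: 61


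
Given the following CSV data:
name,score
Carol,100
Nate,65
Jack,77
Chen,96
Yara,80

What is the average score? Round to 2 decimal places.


Scores: 100, 65, 77, 96, 80
Sum = 418
Count = 5
Average = 418 / 5 = 83.60

ANSWER: 83.60


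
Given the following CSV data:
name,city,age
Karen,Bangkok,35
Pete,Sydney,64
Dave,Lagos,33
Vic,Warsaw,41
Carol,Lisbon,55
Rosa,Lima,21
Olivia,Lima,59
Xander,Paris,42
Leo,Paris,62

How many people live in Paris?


Scanning city column for 'Paris':
  Row 8: Xander -> MATCH
  Row 9: Leo -> MATCH
Total matches: 2

ANSWER: 2


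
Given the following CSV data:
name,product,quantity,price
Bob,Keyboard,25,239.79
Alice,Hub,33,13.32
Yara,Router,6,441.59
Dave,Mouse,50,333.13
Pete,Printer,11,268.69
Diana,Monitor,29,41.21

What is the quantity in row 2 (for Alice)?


Row 2: Alice
Column 'quantity' = 33

ANSWER: 33


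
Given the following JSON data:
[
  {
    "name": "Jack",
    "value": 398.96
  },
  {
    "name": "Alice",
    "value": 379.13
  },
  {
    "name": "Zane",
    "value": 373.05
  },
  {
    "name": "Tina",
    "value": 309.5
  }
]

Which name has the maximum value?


Comparing values:
  Jack: 398.96
  Alice: 379.13
  Zane: 373.05
  Tina: 309.5
Maximum: Jack (398.96)

ANSWER: Jack


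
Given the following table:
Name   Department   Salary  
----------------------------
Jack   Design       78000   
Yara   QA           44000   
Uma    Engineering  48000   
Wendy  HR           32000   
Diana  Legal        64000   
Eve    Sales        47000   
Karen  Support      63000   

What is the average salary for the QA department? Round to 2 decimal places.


QA department members:
  Yara: 44000
Sum = 44000
Count = 1
Average = 44000 / 1 = 44000.00

ANSWER: 44000.00


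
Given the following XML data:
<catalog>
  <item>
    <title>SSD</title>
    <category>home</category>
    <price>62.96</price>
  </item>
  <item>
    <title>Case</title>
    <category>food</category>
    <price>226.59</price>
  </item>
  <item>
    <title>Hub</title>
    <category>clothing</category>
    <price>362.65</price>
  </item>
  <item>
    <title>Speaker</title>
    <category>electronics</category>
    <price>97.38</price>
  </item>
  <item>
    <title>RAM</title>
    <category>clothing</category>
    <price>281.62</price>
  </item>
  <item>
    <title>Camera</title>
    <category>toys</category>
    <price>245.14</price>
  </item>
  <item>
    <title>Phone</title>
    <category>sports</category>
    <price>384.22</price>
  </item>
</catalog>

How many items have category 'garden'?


Scanning <item> elements for <category>garden</category>:
Count: 0

ANSWER: 0


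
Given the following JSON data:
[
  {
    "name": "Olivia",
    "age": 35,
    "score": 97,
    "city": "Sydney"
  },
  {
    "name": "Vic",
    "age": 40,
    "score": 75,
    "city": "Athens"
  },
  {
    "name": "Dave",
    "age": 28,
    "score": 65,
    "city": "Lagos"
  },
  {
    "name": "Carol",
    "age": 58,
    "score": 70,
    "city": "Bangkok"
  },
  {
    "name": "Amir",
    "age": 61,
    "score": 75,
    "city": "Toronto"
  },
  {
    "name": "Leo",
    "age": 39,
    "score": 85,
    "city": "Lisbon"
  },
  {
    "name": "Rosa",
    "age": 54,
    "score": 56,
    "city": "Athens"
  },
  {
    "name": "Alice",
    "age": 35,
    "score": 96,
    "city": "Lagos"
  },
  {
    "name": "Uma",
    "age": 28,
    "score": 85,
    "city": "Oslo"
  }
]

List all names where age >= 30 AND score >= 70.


Checking both conditions:
  Olivia (age=35, score=97) -> YES
  Vic (age=40, score=75) -> YES
  Dave (age=28, score=65) -> no
  Carol (age=58, score=70) -> YES
  Amir (age=61, score=75) -> YES
  Leo (age=39, score=85) -> YES
  Rosa (age=54, score=56) -> no
  Alice (age=35, score=96) -> YES
  Uma (age=28, score=85) -> no


ANSWER: Olivia, Vic, Carol, Amir, Leo, Alice


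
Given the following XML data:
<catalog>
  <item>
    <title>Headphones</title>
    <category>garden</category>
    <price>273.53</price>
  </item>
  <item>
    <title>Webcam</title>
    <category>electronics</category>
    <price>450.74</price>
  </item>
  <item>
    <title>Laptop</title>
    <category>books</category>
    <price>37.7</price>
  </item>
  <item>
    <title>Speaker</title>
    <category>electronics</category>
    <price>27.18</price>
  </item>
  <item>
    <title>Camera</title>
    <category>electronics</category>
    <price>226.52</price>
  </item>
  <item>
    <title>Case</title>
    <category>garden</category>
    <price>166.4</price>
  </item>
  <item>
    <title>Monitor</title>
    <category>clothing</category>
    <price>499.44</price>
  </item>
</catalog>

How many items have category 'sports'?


Scanning <item> elements for <category>sports</category>:
Count: 0

ANSWER: 0


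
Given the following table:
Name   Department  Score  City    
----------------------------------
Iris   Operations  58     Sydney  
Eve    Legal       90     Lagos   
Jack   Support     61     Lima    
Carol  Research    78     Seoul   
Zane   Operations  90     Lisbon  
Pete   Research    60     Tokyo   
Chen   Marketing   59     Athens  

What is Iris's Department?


Row 1: Iris
Department = Operations

ANSWER: Operations


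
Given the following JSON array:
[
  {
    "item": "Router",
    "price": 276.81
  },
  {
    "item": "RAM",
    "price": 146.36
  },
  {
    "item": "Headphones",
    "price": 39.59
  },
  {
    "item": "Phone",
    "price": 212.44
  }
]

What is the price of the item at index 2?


Array index 2 -> Headphones
price = 39.59

ANSWER: 39.59


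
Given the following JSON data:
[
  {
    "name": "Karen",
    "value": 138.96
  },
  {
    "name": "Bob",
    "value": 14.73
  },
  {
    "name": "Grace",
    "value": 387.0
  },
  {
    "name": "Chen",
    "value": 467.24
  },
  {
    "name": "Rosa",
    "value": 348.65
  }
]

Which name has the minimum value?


Comparing values:
  Karen: 138.96
  Bob: 14.73
  Grace: 387.0
  Chen: 467.24
  Rosa: 348.65
Minimum: Bob (14.73)

ANSWER: Bob


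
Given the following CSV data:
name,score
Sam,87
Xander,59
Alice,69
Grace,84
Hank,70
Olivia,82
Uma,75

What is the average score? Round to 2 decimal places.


Scores: 87, 59, 69, 84, 70, 82, 75
Sum = 526
Count = 7
Average = 526 / 7 = 75.14

ANSWER: 75.14


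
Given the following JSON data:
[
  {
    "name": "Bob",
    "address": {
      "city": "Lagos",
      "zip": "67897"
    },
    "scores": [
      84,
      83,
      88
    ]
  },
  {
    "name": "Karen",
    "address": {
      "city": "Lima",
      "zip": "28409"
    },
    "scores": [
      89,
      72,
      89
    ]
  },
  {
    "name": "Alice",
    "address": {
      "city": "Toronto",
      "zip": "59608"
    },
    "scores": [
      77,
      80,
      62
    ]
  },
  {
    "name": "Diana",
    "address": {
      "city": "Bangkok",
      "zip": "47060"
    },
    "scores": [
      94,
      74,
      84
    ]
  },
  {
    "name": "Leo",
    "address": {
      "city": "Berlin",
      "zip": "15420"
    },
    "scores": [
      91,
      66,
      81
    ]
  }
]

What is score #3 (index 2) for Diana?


Path: records[3].scores[2]
Value: 84

ANSWER: 84


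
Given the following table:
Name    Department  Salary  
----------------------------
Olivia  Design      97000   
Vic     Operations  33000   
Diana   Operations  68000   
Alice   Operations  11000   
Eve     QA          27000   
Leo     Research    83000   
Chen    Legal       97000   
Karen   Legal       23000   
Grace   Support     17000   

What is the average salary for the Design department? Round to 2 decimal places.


Design department members:
  Olivia: 97000
Sum = 97000
Count = 1
Average = 97000 / 1 = 97000.00

ANSWER: 97000.00


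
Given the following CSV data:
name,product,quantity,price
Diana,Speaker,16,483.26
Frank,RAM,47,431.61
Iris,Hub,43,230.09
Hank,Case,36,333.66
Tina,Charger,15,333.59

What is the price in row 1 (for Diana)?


Row 1: Diana
Column 'price' = 483.26

ANSWER: 483.26


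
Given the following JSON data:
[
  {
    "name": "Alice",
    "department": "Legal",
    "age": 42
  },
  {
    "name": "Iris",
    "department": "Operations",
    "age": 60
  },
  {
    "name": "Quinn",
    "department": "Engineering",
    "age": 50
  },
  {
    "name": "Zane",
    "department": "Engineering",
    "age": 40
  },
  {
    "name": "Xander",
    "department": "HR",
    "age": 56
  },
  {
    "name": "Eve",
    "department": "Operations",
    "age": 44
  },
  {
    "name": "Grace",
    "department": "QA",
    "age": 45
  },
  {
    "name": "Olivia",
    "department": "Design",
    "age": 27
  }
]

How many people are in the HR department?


Scanning records for department = HR
  Record 4: Xander
Count: 1

ANSWER: 1


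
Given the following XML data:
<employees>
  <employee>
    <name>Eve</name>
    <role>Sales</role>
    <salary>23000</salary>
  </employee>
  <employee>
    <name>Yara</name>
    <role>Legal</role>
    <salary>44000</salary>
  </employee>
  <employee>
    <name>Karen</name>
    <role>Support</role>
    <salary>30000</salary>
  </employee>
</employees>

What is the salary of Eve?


Searching for <employee> with <name>Eve</name>
Found at position 1
<salary>23000</salary>

ANSWER: 23000


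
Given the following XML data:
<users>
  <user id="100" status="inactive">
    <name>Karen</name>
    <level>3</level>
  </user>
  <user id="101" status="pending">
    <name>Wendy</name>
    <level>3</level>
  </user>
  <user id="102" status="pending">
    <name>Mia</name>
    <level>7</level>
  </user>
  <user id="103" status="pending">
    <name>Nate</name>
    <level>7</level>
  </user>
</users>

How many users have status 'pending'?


Counting users with status='pending':
  Wendy (id=101) -> MATCH
  Mia (id=102) -> MATCH
  Nate (id=103) -> MATCH
Count: 3

ANSWER: 3


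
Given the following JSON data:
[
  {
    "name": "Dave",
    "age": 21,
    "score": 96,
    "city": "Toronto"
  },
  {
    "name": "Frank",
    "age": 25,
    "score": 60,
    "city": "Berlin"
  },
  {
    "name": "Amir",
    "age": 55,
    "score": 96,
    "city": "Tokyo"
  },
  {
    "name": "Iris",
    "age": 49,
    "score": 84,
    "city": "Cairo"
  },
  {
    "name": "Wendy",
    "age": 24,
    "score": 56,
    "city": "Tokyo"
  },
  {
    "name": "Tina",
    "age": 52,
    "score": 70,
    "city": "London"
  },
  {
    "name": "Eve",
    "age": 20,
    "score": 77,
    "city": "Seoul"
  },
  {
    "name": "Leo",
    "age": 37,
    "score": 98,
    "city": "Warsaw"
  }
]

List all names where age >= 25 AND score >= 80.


Checking both conditions:
  Dave (age=21, score=96) -> no
  Frank (age=25, score=60) -> no
  Amir (age=55, score=96) -> YES
  Iris (age=49, score=84) -> YES
  Wendy (age=24, score=56) -> no
  Tina (age=52, score=70) -> no
  Eve (age=20, score=77) -> no
  Leo (age=37, score=98) -> YES


ANSWER: Amir, Iris, Leo


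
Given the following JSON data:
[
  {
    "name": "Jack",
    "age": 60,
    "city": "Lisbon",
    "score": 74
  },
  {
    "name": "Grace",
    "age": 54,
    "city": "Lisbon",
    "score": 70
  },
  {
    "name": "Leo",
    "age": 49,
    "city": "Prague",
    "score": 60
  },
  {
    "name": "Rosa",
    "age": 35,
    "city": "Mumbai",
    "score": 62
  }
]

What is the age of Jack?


Looking up record where name = Jack
Record index: 0
Field 'age' = 60

ANSWER: 60


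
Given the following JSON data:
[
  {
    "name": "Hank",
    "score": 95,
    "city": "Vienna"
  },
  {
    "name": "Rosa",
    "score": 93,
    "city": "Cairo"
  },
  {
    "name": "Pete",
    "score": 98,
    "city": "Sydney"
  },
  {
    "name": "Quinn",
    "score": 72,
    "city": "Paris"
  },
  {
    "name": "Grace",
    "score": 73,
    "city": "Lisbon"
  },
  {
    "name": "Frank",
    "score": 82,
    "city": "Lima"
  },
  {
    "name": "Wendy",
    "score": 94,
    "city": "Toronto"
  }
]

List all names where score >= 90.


Filtering records where score >= 90:
  Hank (score=95) -> YES
  Rosa (score=93) -> YES
  Pete (score=98) -> YES
  Quinn (score=72) -> no
  Grace (score=73) -> no
  Frank (score=82) -> no
  Wendy (score=94) -> YES


ANSWER: Hank, Rosa, Pete, Wendy


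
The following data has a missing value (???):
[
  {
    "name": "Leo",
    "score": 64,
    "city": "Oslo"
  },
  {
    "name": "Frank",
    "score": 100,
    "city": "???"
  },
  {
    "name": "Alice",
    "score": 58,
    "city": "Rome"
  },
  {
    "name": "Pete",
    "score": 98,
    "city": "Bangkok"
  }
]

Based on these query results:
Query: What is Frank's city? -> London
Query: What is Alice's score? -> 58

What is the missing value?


The missing value is Frank's city
From query: Frank's city = London

ANSWER: London


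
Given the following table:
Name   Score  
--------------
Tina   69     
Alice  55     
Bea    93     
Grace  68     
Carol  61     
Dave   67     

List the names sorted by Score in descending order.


Sorting by Score (descending):
  Bea: 93
  Tina: 69
  Grace: 68
  Dave: 67
  Carol: 61
  Alice: 55


ANSWER: Bea, Tina, Grace, Dave, Carol, Alice


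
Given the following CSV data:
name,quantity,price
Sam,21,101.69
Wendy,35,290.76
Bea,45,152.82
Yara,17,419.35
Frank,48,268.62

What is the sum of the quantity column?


Values in 'quantity' column:
  Row 1: 21
  Row 2: 35
  Row 3: 45
  Row 4: 17
  Row 5: 48
Sum = 21 + 35 + 45 + 17 + 48 = 166

ANSWER: 166


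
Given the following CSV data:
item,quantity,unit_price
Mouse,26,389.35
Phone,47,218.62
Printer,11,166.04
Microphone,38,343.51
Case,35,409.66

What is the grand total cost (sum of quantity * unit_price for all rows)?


Computing row totals:
  Mouse: 26 * 389.35 = 10123.1
  Phone: 47 * 218.62 = 10275.14
  Printer: 11 * 166.04 = 1826.44
  Microphone: 38 * 343.51 = 13053.38
  Case: 35 * 409.66 = 14338.1
Grand total = 10123.1 + 10275.14 + 1826.44 + 13053.38 + 14338.1 = 49616.16

ANSWER: 49616.16


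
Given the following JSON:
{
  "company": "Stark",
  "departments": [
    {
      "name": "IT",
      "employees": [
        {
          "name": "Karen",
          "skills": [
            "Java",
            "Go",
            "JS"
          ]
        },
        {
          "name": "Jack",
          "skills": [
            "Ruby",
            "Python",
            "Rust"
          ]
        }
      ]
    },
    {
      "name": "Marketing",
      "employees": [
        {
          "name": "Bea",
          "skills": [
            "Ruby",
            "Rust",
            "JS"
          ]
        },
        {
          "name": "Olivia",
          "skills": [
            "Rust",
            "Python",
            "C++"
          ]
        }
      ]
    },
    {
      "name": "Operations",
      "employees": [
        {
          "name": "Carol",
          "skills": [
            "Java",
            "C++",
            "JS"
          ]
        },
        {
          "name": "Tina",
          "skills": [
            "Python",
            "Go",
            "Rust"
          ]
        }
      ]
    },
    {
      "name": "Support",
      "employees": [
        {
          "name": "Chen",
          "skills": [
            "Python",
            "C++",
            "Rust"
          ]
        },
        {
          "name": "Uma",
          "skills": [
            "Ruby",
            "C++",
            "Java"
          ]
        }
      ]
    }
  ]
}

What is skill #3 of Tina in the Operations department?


Path: departments[2].employees[1].skills[2]
Value: Rust

ANSWER: Rust


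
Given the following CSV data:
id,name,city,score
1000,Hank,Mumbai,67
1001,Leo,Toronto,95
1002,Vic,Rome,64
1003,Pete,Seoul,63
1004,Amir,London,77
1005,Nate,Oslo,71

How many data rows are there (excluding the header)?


Counting rows (excluding header):
Header: id,name,city,score
Data rows: 6

ANSWER: 6


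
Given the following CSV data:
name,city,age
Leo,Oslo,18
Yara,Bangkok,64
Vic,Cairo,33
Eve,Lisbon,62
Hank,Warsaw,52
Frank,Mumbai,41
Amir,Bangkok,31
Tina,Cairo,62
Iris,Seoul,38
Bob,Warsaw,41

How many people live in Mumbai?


Scanning city column for 'Mumbai':
  Row 6: Frank -> MATCH
Total matches: 1

ANSWER: 1


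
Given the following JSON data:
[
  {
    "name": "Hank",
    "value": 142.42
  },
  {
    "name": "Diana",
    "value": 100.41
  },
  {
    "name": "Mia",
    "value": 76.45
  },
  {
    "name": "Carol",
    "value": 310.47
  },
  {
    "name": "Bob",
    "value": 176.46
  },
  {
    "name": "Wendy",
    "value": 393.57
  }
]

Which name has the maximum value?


Comparing values:
  Hank: 142.42
  Diana: 100.41
  Mia: 76.45
  Carol: 310.47
  Bob: 176.46
  Wendy: 393.57
Maximum: Wendy (393.57)

ANSWER: Wendy


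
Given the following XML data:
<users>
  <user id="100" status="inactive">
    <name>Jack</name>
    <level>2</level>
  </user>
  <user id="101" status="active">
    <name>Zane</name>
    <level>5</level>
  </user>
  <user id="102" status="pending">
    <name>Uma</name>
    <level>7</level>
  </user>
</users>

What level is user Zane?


Finding user: Zane
<level>5</level>

ANSWER: 5


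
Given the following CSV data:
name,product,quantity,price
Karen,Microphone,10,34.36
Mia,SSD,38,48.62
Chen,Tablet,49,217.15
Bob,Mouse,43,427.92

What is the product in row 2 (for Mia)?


Row 2: Mia
Column 'product' = SSD

ANSWER: SSD


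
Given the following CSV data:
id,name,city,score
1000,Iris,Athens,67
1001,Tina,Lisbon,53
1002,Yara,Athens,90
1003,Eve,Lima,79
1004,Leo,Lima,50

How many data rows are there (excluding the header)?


Counting rows (excluding header):
Header: id,name,city,score
Data rows: 5

ANSWER: 5


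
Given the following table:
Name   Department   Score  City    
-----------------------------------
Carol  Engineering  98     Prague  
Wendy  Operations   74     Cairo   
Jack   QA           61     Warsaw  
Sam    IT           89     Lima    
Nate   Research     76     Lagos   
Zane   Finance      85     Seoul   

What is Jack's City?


Row 3: Jack
City = Warsaw

ANSWER: Warsaw


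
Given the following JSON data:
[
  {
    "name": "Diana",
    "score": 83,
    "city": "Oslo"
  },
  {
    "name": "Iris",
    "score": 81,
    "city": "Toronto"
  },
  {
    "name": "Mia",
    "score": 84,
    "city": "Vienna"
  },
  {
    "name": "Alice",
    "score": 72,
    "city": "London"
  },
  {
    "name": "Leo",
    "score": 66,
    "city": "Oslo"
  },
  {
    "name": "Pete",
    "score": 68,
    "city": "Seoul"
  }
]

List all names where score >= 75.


Filtering records where score >= 75:
  Diana (score=83) -> YES
  Iris (score=81) -> YES
  Mia (score=84) -> YES
  Alice (score=72) -> no
  Leo (score=66) -> no
  Pete (score=68) -> no


ANSWER: Diana, Iris, Mia


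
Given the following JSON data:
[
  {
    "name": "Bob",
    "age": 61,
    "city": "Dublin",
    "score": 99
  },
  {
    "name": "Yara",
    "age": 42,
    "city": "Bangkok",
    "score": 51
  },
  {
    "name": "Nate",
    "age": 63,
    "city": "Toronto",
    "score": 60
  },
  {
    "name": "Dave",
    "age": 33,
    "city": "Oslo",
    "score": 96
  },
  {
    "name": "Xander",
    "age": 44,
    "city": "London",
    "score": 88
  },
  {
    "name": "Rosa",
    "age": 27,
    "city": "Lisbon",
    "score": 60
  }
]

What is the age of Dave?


Looking up record where name = Dave
Record index: 3
Field 'age' = 33

ANSWER: 33


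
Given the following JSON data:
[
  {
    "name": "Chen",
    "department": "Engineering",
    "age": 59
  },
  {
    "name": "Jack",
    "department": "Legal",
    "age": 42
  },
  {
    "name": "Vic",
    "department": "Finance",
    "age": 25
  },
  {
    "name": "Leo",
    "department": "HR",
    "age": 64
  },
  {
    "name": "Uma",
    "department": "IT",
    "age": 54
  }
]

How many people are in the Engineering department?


Scanning records for department = Engineering
  Record 0: Chen
Count: 1

ANSWER: 1


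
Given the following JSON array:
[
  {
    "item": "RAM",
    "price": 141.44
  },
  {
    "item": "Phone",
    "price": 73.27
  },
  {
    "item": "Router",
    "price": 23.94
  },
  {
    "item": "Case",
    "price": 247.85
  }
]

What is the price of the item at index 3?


Array index 3 -> Case
price = 247.85

ANSWER: 247.85


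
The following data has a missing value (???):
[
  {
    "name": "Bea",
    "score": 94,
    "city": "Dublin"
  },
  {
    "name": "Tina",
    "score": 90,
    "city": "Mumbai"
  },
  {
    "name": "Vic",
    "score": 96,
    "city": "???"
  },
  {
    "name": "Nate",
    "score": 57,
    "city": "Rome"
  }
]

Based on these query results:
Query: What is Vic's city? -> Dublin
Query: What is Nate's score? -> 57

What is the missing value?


The missing value is Vic's city
From query: Vic's city = Dublin

ANSWER: Dublin


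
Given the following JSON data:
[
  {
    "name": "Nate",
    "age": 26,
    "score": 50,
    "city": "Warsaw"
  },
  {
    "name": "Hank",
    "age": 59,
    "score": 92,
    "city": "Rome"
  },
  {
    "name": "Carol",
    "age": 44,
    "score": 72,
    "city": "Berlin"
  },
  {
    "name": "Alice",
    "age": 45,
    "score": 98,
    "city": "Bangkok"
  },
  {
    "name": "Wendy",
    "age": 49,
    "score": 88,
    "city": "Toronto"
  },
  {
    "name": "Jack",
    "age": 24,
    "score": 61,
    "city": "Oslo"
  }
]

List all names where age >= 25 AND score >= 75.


Checking both conditions:
  Nate (age=26, score=50) -> no
  Hank (age=59, score=92) -> YES
  Carol (age=44, score=72) -> no
  Alice (age=45, score=98) -> YES
  Wendy (age=49, score=88) -> YES
  Jack (age=24, score=61) -> no


ANSWER: Hank, Alice, Wendy


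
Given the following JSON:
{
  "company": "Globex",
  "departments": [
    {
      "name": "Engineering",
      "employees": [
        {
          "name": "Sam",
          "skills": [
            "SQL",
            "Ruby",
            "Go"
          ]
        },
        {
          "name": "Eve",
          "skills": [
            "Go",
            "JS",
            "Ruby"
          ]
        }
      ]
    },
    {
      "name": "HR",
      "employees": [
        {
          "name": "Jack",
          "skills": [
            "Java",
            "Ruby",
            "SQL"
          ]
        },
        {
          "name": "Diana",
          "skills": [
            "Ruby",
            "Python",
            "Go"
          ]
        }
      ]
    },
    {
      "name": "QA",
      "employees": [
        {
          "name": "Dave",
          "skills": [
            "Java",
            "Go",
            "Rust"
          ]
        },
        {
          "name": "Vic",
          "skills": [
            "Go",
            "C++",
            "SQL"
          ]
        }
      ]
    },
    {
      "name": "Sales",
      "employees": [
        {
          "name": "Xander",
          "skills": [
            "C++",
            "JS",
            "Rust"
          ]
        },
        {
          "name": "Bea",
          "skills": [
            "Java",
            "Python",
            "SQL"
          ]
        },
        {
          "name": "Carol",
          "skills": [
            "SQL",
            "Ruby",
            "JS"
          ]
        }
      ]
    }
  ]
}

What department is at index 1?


Path: departments[1].name
Value: HR

ANSWER: HR


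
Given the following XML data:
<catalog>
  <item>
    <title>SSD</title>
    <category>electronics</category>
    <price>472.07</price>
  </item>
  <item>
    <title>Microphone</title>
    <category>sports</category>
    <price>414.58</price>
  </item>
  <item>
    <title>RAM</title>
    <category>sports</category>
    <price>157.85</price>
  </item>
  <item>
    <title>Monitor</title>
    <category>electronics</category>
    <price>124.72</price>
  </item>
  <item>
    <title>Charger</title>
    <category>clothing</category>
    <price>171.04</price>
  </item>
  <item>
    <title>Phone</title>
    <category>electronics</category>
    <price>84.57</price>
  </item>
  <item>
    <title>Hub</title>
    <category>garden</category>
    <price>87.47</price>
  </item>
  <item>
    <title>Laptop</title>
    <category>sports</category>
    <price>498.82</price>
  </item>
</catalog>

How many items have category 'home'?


Scanning <item> elements for <category>home</category>:
Count: 0

ANSWER: 0


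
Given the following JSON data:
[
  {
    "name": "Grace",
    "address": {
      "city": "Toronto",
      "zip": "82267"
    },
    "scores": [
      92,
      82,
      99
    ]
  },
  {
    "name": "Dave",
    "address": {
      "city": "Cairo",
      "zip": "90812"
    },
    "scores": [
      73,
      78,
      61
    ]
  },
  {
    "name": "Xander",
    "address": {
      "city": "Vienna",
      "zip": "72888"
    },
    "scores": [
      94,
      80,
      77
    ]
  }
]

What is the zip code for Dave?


Path: records[1].address.zip
Value: 90812

ANSWER: 90812


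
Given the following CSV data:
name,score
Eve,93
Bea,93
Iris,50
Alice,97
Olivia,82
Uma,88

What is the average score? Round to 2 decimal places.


Scores: 93, 93, 50, 97, 82, 88
Sum = 503
Count = 6
Average = 503 / 6 = 83.83

ANSWER: 83.83


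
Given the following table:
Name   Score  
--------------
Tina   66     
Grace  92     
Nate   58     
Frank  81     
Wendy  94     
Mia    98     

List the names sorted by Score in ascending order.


Sorting by Score (ascending):
  Nate: 58
  Tina: 66
  Frank: 81
  Grace: 92
  Wendy: 94
  Mia: 98


ANSWER: Nate, Tina, Frank, Grace, Wendy, Mia


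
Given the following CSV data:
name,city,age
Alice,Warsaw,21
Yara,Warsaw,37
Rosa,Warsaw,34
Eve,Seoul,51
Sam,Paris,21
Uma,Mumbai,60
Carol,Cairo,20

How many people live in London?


Scanning city column for 'London':
Total matches: 0

ANSWER: 0


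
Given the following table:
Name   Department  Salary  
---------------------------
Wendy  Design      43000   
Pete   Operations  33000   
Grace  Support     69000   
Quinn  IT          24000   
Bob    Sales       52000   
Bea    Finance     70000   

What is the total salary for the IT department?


IT department members:
  Quinn: 24000
Total = 24000 = 24000

ANSWER: 24000


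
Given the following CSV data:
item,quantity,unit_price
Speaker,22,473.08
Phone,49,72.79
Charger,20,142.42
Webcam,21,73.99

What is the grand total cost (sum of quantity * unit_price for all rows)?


Computing row totals:
  Speaker: 22 * 473.08 = 10407.76
  Phone: 49 * 72.79 = 3566.71
  Charger: 20 * 142.42 = 2848.4
  Webcam: 21 * 73.99 = 1553.79
Grand total = 10407.76 + 3566.71 + 2848.4 + 1553.79 = 18376.66

ANSWER: 18376.66


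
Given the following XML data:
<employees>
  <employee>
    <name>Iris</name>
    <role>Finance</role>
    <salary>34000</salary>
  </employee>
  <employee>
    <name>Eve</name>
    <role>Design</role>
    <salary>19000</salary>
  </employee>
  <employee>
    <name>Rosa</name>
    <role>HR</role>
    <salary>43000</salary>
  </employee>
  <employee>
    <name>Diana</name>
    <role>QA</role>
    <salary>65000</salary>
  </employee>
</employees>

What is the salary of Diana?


Searching for <employee> with <name>Diana</name>
Found at position 4
<salary>65000</salary>

ANSWER: 65000


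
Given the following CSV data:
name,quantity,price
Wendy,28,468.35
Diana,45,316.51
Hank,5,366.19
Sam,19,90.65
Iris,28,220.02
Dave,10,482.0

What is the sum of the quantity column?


Values in 'quantity' column:
  Row 1: 28
  Row 2: 45
  Row 3: 5
  Row 4: 19
  Row 5: 28
  Row 6: 10
Sum = 28 + 45 + 5 + 19 + 28 + 10 = 135

ANSWER: 135


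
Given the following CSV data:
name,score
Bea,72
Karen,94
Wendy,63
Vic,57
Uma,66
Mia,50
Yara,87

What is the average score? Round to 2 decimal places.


Scores: 72, 94, 63, 57, 66, 50, 87
Sum = 489
Count = 7
Average = 489 / 7 = 69.86

ANSWER: 69.86


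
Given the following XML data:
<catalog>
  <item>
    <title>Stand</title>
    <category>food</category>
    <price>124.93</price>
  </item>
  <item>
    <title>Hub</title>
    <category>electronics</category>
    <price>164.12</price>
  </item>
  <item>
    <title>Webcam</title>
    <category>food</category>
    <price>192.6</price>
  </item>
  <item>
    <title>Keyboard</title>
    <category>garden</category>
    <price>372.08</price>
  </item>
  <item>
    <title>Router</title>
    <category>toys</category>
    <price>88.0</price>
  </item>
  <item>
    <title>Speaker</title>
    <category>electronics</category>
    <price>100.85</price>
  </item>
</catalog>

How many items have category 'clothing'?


Scanning <item> elements for <category>clothing</category>:
Count: 0

ANSWER: 0


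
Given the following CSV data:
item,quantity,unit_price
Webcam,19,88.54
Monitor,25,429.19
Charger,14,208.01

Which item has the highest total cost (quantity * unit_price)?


Computing row totals:
  Webcam: 1682.26
  Monitor: 10729.75
  Charger: 2912.14
Maximum: Monitor (10729.75)

ANSWER: Monitor


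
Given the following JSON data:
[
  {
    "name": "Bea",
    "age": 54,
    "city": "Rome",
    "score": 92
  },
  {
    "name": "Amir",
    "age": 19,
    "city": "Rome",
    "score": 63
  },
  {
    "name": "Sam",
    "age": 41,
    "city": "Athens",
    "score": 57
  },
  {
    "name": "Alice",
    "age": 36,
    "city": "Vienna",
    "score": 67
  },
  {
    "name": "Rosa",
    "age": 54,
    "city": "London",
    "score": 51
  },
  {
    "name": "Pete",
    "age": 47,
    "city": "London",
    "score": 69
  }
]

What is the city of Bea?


Looking up record where name = Bea
Record index: 0
Field 'city' = Rome

ANSWER: Rome


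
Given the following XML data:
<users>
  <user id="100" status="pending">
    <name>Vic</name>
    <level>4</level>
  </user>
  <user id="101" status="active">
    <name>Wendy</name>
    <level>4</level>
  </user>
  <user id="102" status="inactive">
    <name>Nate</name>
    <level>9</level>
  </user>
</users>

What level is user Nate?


Finding user: Nate
<level>9</level>

ANSWER: 9


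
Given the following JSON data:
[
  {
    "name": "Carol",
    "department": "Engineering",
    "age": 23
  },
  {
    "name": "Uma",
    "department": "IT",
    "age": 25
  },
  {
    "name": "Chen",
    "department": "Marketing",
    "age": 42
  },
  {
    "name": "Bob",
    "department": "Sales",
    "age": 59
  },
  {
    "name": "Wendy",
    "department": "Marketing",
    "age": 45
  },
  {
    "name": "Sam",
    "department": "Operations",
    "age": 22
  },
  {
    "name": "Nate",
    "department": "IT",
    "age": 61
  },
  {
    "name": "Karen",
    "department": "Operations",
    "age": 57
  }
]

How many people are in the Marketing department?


Scanning records for department = Marketing
  Record 2: Chen
  Record 4: Wendy
Count: 2

ANSWER: 2


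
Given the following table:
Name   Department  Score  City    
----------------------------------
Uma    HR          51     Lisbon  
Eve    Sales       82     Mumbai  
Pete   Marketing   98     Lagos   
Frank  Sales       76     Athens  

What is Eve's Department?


Row 2: Eve
Department = Sales

ANSWER: Sales


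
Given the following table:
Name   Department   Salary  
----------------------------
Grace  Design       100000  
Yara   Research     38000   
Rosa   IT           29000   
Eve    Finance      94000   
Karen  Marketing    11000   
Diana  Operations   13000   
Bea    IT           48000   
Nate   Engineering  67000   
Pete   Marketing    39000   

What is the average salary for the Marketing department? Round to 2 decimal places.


Marketing department members:
  Karen: 11000
  Pete: 39000
Sum = 50000
Count = 2
Average = 50000 / 2 = 25000.00

ANSWER: 25000.00


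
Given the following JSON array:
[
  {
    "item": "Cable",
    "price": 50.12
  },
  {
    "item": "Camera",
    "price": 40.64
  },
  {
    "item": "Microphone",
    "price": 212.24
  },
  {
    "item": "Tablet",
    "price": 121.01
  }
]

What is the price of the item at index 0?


Array index 0 -> Cable
price = 50.12

ANSWER: 50.12


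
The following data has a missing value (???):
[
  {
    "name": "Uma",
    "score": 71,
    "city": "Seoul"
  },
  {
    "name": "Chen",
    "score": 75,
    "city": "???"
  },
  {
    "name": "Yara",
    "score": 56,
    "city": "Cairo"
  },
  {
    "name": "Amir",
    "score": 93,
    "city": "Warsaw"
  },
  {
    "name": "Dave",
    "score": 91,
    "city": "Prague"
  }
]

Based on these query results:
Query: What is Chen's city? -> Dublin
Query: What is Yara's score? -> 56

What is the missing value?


The missing value is Chen's city
From query: Chen's city = Dublin

ANSWER: Dublin


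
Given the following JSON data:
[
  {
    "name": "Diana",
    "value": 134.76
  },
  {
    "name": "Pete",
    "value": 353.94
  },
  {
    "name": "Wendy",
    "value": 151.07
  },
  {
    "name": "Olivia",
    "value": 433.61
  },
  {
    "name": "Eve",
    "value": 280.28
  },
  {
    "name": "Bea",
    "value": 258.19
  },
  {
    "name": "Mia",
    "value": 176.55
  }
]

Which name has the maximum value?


Comparing values:
  Diana: 134.76
  Pete: 353.94
  Wendy: 151.07
  Olivia: 433.61
  Eve: 280.28
  Bea: 258.19
  Mia: 176.55
Maximum: Olivia (433.61)

ANSWER: Olivia


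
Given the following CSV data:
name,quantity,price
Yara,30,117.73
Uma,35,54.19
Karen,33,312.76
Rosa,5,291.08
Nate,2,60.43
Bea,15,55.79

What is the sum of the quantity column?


Values in 'quantity' column:
  Row 1: 30
  Row 2: 35
  Row 3: 33
  Row 4: 5
  Row 5: 2
  Row 6: 15
Sum = 30 + 35 + 33 + 5 + 2 + 15 = 120

ANSWER: 120


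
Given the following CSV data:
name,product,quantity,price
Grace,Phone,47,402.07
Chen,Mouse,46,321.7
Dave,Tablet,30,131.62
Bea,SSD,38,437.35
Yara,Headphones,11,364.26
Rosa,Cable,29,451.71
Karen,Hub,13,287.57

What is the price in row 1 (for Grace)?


Row 1: Grace
Column 'price' = 402.07

ANSWER: 402.07


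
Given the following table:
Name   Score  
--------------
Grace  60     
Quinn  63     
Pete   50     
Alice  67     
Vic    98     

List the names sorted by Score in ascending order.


Sorting by Score (ascending):
  Pete: 50
  Grace: 60
  Quinn: 63
  Alice: 67
  Vic: 98


ANSWER: Pete, Grace, Quinn, Alice, Vic


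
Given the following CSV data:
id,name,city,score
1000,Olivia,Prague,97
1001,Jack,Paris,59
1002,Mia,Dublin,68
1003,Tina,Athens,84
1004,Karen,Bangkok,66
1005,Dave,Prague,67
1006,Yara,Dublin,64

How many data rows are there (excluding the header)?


Counting rows (excluding header):
Header: id,name,city,score
Data rows: 7

ANSWER: 7


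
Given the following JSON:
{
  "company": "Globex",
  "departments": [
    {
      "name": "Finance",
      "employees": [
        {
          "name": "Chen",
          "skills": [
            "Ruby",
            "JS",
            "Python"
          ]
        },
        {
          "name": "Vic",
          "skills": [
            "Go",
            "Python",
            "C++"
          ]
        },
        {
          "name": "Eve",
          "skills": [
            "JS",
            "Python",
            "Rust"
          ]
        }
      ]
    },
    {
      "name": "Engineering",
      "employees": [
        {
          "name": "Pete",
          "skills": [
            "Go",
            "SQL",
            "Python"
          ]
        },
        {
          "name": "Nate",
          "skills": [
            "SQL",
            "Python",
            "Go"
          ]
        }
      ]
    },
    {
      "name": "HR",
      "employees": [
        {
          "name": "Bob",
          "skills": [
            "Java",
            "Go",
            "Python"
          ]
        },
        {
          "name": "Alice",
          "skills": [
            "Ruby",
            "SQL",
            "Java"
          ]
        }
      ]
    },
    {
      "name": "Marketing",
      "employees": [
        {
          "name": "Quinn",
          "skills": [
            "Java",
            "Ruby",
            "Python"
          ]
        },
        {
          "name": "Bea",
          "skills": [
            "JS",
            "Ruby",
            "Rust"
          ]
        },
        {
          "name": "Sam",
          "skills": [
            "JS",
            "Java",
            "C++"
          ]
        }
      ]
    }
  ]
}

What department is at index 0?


Path: departments[0].name
Value: Finance

ANSWER: Finance


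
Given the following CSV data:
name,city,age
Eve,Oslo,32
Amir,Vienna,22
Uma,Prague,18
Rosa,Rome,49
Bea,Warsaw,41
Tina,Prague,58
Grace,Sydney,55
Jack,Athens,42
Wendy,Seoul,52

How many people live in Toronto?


Scanning city column for 'Toronto':
Total matches: 0

ANSWER: 0


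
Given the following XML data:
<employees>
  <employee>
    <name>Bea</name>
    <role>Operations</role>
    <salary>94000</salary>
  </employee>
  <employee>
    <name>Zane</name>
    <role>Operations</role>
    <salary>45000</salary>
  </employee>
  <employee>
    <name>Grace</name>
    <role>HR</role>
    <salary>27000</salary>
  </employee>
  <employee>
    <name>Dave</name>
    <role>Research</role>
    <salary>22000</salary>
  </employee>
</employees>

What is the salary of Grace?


Searching for <employee> with <name>Grace</name>
Found at position 3
<salary>27000</salary>

ANSWER: 27000


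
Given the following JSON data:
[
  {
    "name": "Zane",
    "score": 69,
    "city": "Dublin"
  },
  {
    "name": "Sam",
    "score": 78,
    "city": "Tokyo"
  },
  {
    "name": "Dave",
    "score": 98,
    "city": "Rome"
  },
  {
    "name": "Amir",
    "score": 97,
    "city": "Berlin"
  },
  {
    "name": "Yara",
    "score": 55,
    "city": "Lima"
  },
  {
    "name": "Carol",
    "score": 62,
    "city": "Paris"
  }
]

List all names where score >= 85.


Filtering records where score >= 85:
  Zane (score=69) -> no
  Sam (score=78) -> no
  Dave (score=98) -> YES
  Amir (score=97) -> YES
  Yara (score=55) -> no
  Carol (score=62) -> no


ANSWER: Dave, Amir


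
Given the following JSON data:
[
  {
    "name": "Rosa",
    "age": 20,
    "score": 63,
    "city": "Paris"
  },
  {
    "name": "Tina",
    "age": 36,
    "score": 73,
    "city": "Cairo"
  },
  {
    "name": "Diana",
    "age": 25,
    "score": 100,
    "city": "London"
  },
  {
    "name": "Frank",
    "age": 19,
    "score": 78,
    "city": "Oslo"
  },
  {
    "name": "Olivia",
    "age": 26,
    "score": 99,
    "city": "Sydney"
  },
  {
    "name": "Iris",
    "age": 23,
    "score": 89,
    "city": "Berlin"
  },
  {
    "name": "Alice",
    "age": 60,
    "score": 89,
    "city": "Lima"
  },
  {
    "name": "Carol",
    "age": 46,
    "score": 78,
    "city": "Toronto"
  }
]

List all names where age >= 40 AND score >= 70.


Checking both conditions:
  Rosa (age=20, score=63) -> no
  Tina (age=36, score=73) -> no
  Diana (age=25, score=100) -> no
  Frank (age=19, score=78) -> no
  Olivia (age=26, score=99) -> no
  Iris (age=23, score=89) -> no
  Alice (age=60, score=89) -> YES
  Carol (age=46, score=78) -> YES


ANSWER: Alice, Carol
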